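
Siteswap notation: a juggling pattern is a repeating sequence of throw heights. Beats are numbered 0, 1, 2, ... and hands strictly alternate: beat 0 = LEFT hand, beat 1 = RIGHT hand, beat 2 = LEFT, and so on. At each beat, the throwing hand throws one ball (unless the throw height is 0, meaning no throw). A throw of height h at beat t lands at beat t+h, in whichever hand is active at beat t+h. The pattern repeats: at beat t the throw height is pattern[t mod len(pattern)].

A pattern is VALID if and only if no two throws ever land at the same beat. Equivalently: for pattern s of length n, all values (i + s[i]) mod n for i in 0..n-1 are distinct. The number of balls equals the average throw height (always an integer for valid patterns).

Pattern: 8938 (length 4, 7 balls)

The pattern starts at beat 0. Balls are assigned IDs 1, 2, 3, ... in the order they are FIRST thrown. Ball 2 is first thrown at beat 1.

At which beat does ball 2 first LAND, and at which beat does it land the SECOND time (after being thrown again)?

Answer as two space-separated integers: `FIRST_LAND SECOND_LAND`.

Answer: 10 13

Derivation:
Beat 0 (L): throw ball1 h=8 -> lands@8:L; in-air after throw: [b1@8:L]
Beat 1 (R): throw ball2 h=9 -> lands@10:L; in-air after throw: [b1@8:L b2@10:L]
Beat 2 (L): throw ball3 h=3 -> lands@5:R; in-air after throw: [b3@5:R b1@8:L b2@10:L]
Beat 3 (R): throw ball4 h=8 -> lands@11:R; in-air after throw: [b3@5:R b1@8:L b2@10:L b4@11:R]
Beat 4 (L): throw ball5 h=8 -> lands@12:L; in-air after throw: [b3@5:R b1@8:L b2@10:L b4@11:R b5@12:L]
Beat 5 (R): throw ball3 h=9 -> lands@14:L; in-air after throw: [b1@8:L b2@10:L b4@11:R b5@12:L b3@14:L]
Beat 6 (L): throw ball6 h=3 -> lands@9:R; in-air after throw: [b1@8:L b6@9:R b2@10:L b4@11:R b5@12:L b3@14:L]
Beat 7 (R): throw ball7 h=8 -> lands@15:R; in-air after throw: [b1@8:L b6@9:R b2@10:L b4@11:R b5@12:L b3@14:L b7@15:R]
Beat 8 (L): throw ball1 h=8 -> lands@16:L; in-air after throw: [b6@9:R b2@10:L b4@11:R b5@12:L b3@14:L b7@15:R b1@16:L]
Beat 9 (R): throw ball6 h=9 -> lands@18:L; in-air after throw: [b2@10:L b4@11:R b5@12:L b3@14:L b7@15:R b1@16:L b6@18:L]
Beat 10 (L): throw ball2 h=3 -> lands@13:R; in-air after throw: [b4@11:R b5@12:L b2@13:R b3@14:L b7@15:R b1@16:L b6@18:L]
Beat 11 (R): throw ball4 h=8 -> lands@19:R; in-air after throw: [b5@12:L b2@13:R b3@14:L b7@15:R b1@16:L b6@18:L b4@19:R]
Beat 12 (L): throw ball5 h=8 -> lands@20:L; in-air after throw: [b2@13:R b3@14:L b7@15:R b1@16:L b6@18:L b4@19:R b5@20:L]
Beat 13 (R): throw ball2 h=9 -> lands@22:L; in-air after throw: [b3@14:L b7@15:R b1@16:L b6@18:L b4@19:R b5@20:L b2@22:L]
Ball 2: thrown@1 h=9 -> first land @10; rethrown@10 h=3 -> second land @13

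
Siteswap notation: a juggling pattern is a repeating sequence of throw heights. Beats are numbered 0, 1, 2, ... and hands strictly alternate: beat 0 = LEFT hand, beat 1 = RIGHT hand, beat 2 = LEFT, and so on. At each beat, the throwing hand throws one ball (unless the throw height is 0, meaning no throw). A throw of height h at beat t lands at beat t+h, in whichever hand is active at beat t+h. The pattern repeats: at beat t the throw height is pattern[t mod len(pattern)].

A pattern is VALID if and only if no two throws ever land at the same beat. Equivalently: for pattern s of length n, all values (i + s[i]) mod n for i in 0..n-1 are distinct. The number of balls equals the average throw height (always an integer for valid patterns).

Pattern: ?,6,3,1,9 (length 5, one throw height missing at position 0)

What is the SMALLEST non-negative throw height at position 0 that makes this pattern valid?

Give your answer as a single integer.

i=0: s[i]=? (unknown)
i=1: (1 + 6) mod 5 = 2
i=2: (2 + 3) mod 5 = 0
i=3: (3 + 1) mod 5 = 4
i=4: (4 + 9) mod 5 = 3
Known residues: [0, 2, 3, 4]; need a permutation of 0..4, so missing residue r = 1
Need (0 + s) mod 5 = 1; smallest s = (1 - 0) mod 5 = 1

Answer: 1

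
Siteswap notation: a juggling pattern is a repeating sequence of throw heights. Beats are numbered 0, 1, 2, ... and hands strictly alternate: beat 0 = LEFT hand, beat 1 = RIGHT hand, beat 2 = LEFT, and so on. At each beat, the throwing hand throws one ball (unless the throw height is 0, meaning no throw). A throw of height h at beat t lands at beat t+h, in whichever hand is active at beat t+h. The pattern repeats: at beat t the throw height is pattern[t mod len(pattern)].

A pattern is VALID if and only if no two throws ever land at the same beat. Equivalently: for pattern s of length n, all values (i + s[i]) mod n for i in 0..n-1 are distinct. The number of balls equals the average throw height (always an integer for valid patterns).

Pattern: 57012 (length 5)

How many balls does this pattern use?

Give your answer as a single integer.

Answer: 3

Derivation:
Pattern = [5, 7, 0, 1, 2], length n = 5
  position 0: throw height = 5, running sum = 5
  position 1: throw height = 7, running sum = 12
  position 2: throw height = 0, running sum = 12
  position 3: throw height = 1, running sum = 13
  position 4: throw height = 2, running sum = 15
Total sum = 15; balls = sum / n = 15 / 5 = 3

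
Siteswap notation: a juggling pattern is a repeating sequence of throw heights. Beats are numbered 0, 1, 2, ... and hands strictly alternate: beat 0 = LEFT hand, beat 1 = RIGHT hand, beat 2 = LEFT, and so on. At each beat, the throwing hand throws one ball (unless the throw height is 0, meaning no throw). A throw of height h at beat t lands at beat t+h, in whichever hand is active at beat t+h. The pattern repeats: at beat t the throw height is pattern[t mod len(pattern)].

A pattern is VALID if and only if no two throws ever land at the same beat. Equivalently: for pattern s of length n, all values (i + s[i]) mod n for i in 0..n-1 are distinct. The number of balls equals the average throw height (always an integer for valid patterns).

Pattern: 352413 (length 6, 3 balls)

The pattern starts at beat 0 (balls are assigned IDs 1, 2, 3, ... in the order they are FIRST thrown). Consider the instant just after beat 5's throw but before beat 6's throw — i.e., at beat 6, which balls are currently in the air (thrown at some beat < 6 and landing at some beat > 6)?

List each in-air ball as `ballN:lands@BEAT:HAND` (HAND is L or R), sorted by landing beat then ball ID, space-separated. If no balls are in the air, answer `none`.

Beat 0 (L): throw ball1 h=3 -> lands@3:R; in-air after throw: [b1@3:R]
Beat 1 (R): throw ball2 h=5 -> lands@6:L; in-air after throw: [b1@3:R b2@6:L]
Beat 2 (L): throw ball3 h=2 -> lands@4:L; in-air after throw: [b1@3:R b3@4:L b2@6:L]
Beat 3 (R): throw ball1 h=4 -> lands@7:R; in-air after throw: [b3@4:L b2@6:L b1@7:R]
Beat 4 (L): throw ball3 h=1 -> lands@5:R; in-air after throw: [b3@5:R b2@6:L b1@7:R]
Beat 5 (R): throw ball3 h=3 -> lands@8:L; in-air after throw: [b2@6:L b1@7:R b3@8:L]
Beat 6 (L): throw ball2 h=3 -> lands@9:R; in-air after throw: [b1@7:R b3@8:L b2@9:R]

Answer: ball1:lands@7:R ball3:lands@8:L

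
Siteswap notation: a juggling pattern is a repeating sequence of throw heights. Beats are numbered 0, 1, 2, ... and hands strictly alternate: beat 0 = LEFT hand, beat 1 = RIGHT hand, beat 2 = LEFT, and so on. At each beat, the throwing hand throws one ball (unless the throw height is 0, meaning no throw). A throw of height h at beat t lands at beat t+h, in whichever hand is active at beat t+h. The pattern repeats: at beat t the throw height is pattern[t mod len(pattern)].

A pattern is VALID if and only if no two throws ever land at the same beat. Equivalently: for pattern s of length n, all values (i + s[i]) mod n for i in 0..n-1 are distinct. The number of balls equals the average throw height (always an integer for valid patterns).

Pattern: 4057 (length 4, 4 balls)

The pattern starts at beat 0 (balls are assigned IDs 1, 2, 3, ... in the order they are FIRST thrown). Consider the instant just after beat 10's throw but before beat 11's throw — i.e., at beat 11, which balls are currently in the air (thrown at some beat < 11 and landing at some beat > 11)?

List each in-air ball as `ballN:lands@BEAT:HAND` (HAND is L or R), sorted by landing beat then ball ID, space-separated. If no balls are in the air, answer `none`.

Answer: ball1:lands@12:L ball2:lands@14:L ball3:lands@15:R

Derivation:
Beat 0 (L): throw ball1 h=4 -> lands@4:L; in-air after throw: [b1@4:L]
Beat 2 (L): throw ball2 h=5 -> lands@7:R; in-air after throw: [b1@4:L b2@7:R]
Beat 3 (R): throw ball3 h=7 -> lands@10:L; in-air after throw: [b1@4:L b2@7:R b3@10:L]
Beat 4 (L): throw ball1 h=4 -> lands@8:L; in-air after throw: [b2@7:R b1@8:L b3@10:L]
Beat 6 (L): throw ball4 h=5 -> lands@11:R; in-air after throw: [b2@7:R b1@8:L b3@10:L b4@11:R]
Beat 7 (R): throw ball2 h=7 -> lands@14:L; in-air after throw: [b1@8:L b3@10:L b4@11:R b2@14:L]
Beat 8 (L): throw ball1 h=4 -> lands@12:L; in-air after throw: [b3@10:L b4@11:R b1@12:L b2@14:L]
Beat 10 (L): throw ball3 h=5 -> lands@15:R; in-air after throw: [b4@11:R b1@12:L b2@14:L b3@15:R]
Beat 11 (R): throw ball4 h=7 -> lands@18:L; in-air after throw: [b1@12:L b2@14:L b3@15:R b4@18:L]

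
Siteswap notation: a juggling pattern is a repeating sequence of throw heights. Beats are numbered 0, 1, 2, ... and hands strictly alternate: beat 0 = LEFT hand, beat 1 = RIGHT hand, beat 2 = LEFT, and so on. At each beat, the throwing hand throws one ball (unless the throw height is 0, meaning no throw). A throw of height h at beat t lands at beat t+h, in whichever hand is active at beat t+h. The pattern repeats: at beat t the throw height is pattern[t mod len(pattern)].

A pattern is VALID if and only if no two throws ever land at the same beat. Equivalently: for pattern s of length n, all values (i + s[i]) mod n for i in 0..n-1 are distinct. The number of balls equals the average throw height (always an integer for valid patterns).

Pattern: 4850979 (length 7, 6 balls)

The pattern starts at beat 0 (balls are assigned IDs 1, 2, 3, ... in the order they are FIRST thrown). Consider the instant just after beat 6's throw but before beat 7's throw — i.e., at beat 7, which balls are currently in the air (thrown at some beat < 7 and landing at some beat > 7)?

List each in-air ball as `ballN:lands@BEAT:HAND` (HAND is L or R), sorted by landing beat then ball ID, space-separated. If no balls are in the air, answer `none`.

Beat 0 (L): throw ball1 h=4 -> lands@4:L; in-air after throw: [b1@4:L]
Beat 1 (R): throw ball2 h=8 -> lands@9:R; in-air after throw: [b1@4:L b2@9:R]
Beat 2 (L): throw ball3 h=5 -> lands@7:R; in-air after throw: [b1@4:L b3@7:R b2@9:R]
Beat 4 (L): throw ball1 h=9 -> lands@13:R; in-air after throw: [b3@7:R b2@9:R b1@13:R]
Beat 5 (R): throw ball4 h=7 -> lands@12:L; in-air after throw: [b3@7:R b2@9:R b4@12:L b1@13:R]
Beat 6 (L): throw ball5 h=9 -> lands@15:R; in-air after throw: [b3@7:R b2@9:R b4@12:L b1@13:R b5@15:R]
Beat 7 (R): throw ball3 h=4 -> lands@11:R; in-air after throw: [b2@9:R b3@11:R b4@12:L b1@13:R b5@15:R]

Answer: ball2:lands@9:R ball4:lands@12:L ball1:lands@13:R ball5:lands@15:R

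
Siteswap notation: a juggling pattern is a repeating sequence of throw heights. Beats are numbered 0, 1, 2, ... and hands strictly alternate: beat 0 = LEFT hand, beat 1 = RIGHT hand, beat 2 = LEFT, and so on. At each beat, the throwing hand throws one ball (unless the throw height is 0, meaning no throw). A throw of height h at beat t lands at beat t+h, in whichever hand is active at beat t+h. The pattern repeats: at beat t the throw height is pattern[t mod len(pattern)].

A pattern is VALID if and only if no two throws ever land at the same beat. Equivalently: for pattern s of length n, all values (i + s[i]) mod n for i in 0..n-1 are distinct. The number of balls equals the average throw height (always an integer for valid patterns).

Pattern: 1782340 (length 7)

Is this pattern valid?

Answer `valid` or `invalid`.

i=0: (i + s[i]) mod n = (0 + 1) mod 7 = 1
i=1: (i + s[i]) mod n = (1 + 7) mod 7 = 1
i=2: (i + s[i]) mod n = (2 + 8) mod 7 = 3
i=3: (i + s[i]) mod n = (3 + 2) mod 7 = 5
i=4: (i + s[i]) mod n = (4 + 3) mod 7 = 0
i=5: (i + s[i]) mod n = (5 + 4) mod 7 = 2
i=6: (i + s[i]) mod n = (6 + 0) mod 7 = 6
Residues: [1, 1, 3, 5, 0, 2, 6], distinct: False

Answer: invalid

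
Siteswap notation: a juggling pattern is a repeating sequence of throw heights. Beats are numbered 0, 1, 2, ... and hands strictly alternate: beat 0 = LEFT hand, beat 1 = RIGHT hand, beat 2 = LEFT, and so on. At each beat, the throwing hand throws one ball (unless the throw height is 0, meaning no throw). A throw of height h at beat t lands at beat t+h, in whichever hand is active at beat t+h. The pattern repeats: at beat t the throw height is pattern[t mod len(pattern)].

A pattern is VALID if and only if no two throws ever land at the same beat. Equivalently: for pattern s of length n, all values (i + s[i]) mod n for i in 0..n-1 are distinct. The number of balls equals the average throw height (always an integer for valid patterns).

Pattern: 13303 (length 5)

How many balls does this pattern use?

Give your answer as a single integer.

Pattern = [1, 3, 3, 0, 3], length n = 5
  position 0: throw height = 1, running sum = 1
  position 1: throw height = 3, running sum = 4
  position 2: throw height = 3, running sum = 7
  position 3: throw height = 0, running sum = 7
  position 4: throw height = 3, running sum = 10
Total sum = 10; balls = sum / n = 10 / 5 = 2

Answer: 2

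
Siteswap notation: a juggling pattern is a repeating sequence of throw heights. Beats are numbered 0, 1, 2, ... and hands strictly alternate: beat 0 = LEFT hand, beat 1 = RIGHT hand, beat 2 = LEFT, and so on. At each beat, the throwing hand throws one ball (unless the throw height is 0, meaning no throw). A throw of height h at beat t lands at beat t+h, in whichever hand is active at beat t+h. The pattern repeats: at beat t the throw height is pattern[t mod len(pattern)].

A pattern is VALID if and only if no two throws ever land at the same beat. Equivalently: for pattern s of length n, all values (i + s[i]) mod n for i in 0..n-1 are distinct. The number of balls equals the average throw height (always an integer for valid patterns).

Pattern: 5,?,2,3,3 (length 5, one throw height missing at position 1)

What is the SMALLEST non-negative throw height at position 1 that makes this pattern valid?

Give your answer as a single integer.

Answer: 2

Derivation:
i=0: (0 + 5) mod 5 = 0
i=1: s[i]=? (unknown)
i=2: (2 + 2) mod 5 = 4
i=3: (3 + 3) mod 5 = 1
i=4: (4 + 3) mod 5 = 2
Known residues: [0, 1, 2, 4]; need a permutation of 0..4, so missing residue r = 3
Need (1 + s) mod 5 = 3; smallest s = (3 - 1) mod 5 = 2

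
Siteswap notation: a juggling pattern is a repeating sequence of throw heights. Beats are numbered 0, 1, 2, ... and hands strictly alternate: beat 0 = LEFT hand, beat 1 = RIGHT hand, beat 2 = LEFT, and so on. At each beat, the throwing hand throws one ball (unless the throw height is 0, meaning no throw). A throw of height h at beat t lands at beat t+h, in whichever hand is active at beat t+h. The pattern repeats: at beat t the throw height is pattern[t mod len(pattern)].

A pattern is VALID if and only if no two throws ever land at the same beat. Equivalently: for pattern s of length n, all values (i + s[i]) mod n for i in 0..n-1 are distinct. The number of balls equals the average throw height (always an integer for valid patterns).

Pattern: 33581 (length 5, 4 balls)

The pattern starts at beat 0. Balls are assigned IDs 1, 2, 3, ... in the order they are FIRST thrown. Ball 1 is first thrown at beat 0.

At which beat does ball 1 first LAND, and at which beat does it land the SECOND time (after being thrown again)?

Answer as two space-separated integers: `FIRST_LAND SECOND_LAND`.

Answer: 3 11

Derivation:
Beat 0 (L): throw ball1 h=3 -> lands@3:R; in-air after throw: [b1@3:R]
Beat 1 (R): throw ball2 h=3 -> lands@4:L; in-air after throw: [b1@3:R b2@4:L]
Beat 2 (L): throw ball3 h=5 -> lands@7:R; in-air after throw: [b1@3:R b2@4:L b3@7:R]
Beat 3 (R): throw ball1 h=8 -> lands@11:R; in-air after throw: [b2@4:L b3@7:R b1@11:R]
Beat 4 (L): throw ball2 h=1 -> lands@5:R; in-air after throw: [b2@5:R b3@7:R b1@11:R]
Beat 5 (R): throw ball2 h=3 -> lands@8:L; in-air after throw: [b3@7:R b2@8:L b1@11:R]
Beat 6 (L): throw ball4 h=3 -> lands@9:R; in-air after throw: [b3@7:R b2@8:L b4@9:R b1@11:R]
Beat 7 (R): throw ball3 h=5 -> lands@12:L; in-air after throw: [b2@8:L b4@9:R b1@11:R b3@12:L]
Beat 8 (L): throw ball2 h=8 -> lands@16:L; in-air after throw: [b4@9:R b1@11:R b3@12:L b2@16:L]
Beat 9 (R): throw ball4 h=1 -> lands@10:L; in-air after throw: [b4@10:L b1@11:R b3@12:L b2@16:L]
Beat 10 (L): throw ball4 h=3 -> lands@13:R; in-air after throw: [b1@11:R b3@12:L b4@13:R b2@16:L]
Beat 11 (R): throw ball1 h=3 -> lands@14:L; in-air after throw: [b3@12:L b4@13:R b1@14:L b2@16:L]
Ball 1: thrown@0 h=3 -> first land @3; rethrown@3 h=8 -> second land @11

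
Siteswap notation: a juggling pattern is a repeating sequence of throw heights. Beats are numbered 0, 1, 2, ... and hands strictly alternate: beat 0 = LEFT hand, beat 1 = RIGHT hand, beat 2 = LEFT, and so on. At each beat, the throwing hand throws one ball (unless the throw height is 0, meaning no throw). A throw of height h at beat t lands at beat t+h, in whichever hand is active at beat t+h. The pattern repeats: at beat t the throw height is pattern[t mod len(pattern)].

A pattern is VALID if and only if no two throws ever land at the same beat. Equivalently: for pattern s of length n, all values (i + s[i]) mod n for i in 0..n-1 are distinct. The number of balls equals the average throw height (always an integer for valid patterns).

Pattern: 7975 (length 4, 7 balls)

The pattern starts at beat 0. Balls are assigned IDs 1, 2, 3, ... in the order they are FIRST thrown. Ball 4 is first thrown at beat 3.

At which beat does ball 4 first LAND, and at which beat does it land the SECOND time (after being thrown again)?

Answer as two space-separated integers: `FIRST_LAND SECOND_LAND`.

Beat 0 (L): throw ball1 h=7 -> lands@7:R; in-air after throw: [b1@7:R]
Beat 1 (R): throw ball2 h=9 -> lands@10:L; in-air after throw: [b1@7:R b2@10:L]
Beat 2 (L): throw ball3 h=7 -> lands@9:R; in-air after throw: [b1@7:R b3@9:R b2@10:L]
Beat 3 (R): throw ball4 h=5 -> lands@8:L; in-air after throw: [b1@7:R b4@8:L b3@9:R b2@10:L]
Beat 4 (L): throw ball5 h=7 -> lands@11:R; in-air after throw: [b1@7:R b4@8:L b3@9:R b2@10:L b5@11:R]
Beat 5 (R): throw ball6 h=9 -> lands@14:L; in-air after throw: [b1@7:R b4@8:L b3@9:R b2@10:L b5@11:R b6@14:L]
Beat 6 (L): throw ball7 h=7 -> lands@13:R; in-air after throw: [b1@7:R b4@8:L b3@9:R b2@10:L b5@11:R b7@13:R b6@14:L]
Beat 7 (R): throw ball1 h=5 -> lands@12:L; in-air after throw: [b4@8:L b3@9:R b2@10:L b5@11:R b1@12:L b7@13:R b6@14:L]
Beat 8 (L): throw ball4 h=7 -> lands@15:R; in-air after throw: [b3@9:R b2@10:L b5@11:R b1@12:L b7@13:R b6@14:L b4@15:R]
Beat 9 (R): throw ball3 h=9 -> lands@18:L; in-air after throw: [b2@10:L b5@11:R b1@12:L b7@13:R b6@14:L b4@15:R b3@18:L]
Beat 10 (L): throw ball2 h=7 -> lands@17:R; in-air after throw: [b5@11:R b1@12:L b7@13:R b6@14:L b4@15:R b2@17:R b3@18:L]
Beat 11 (R): throw ball5 h=5 -> lands@16:L; in-air after throw: [b1@12:L b7@13:R b6@14:L b4@15:R b5@16:L b2@17:R b3@18:L]
Beat 12 (L): throw ball1 h=7 -> lands@19:R; in-air after throw: [b7@13:R b6@14:L b4@15:R b5@16:L b2@17:R b3@18:L b1@19:R]
Beat 13 (R): throw ball7 h=9 -> lands@22:L; in-air after throw: [b6@14:L b4@15:R b5@16:L b2@17:R b3@18:L b1@19:R b7@22:L]
Beat 14 (L): throw ball6 h=7 -> lands@21:R; in-air after throw: [b4@15:R b5@16:L b2@17:R b3@18:L b1@19:R b6@21:R b7@22:L]
Beat 15 (R): throw ball4 h=5 -> lands@20:L; in-air after throw: [b5@16:L b2@17:R b3@18:L b1@19:R b4@20:L b6@21:R b7@22:L]
Ball 4: thrown@3 h=5 -> first land @8; rethrown@8 h=7 -> second land @15

Answer: 8 15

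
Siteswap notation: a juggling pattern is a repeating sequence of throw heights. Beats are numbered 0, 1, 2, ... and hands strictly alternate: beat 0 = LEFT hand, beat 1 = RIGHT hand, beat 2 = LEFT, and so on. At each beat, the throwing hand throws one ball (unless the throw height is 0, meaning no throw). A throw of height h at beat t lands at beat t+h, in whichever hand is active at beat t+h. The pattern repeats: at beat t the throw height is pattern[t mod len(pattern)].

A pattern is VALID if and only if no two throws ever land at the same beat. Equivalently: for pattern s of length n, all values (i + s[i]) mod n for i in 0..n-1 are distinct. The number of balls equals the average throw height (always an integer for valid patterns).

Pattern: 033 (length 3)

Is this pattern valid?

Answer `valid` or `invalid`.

Answer: valid

Derivation:
i=0: (i + s[i]) mod n = (0 + 0) mod 3 = 0
i=1: (i + s[i]) mod n = (1 + 3) mod 3 = 1
i=2: (i + s[i]) mod n = (2 + 3) mod 3 = 2
Residues: [0, 1, 2], distinct: True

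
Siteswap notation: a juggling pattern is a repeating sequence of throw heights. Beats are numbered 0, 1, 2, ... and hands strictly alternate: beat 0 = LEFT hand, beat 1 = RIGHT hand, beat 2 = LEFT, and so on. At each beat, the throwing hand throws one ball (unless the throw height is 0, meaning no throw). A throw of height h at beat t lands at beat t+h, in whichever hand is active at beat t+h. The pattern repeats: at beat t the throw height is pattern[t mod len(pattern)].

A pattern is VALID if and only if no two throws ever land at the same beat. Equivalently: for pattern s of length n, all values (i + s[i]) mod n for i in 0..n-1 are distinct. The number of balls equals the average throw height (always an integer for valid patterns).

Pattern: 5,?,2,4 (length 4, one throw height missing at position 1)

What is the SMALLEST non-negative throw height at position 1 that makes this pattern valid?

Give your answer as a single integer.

i=0: (0 + 5) mod 4 = 1
i=1: s[i]=? (unknown)
i=2: (2 + 2) mod 4 = 0
i=3: (3 + 4) mod 4 = 3
Known residues: [0, 1, 3]; need a permutation of 0..3, so missing residue r = 2
Need (1 + s) mod 4 = 2; smallest s = (2 - 1) mod 4 = 1

Answer: 1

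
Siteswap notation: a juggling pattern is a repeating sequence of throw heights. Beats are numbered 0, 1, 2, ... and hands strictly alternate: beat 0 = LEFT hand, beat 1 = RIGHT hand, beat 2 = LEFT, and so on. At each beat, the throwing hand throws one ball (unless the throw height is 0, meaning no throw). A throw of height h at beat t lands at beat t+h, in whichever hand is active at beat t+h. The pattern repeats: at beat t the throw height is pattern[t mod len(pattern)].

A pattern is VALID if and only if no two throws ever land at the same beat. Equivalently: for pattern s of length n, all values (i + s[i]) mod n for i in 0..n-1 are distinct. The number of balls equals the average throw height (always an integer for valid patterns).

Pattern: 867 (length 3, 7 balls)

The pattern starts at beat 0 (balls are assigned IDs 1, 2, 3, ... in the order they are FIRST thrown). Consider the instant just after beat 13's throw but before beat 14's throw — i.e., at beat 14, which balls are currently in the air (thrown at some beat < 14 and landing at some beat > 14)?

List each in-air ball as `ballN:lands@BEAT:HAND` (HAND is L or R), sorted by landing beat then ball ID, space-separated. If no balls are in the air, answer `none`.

Beat 0 (L): throw ball1 h=8 -> lands@8:L; in-air after throw: [b1@8:L]
Beat 1 (R): throw ball2 h=6 -> lands@7:R; in-air after throw: [b2@7:R b1@8:L]
Beat 2 (L): throw ball3 h=7 -> lands@9:R; in-air after throw: [b2@7:R b1@8:L b3@9:R]
Beat 3 (R): throw ball4 h=8 -> lands@11:R; in-air after throw: [b2@7:R b1@8:L b3@9:R b4@11:R]
Beat 4 (L): throw ball5 h=6 -> lands@10:L; in-air after throw: [b2@7:R b1@8:L b3@9:R b5@10:L b4@11:R]
Beat 5 (R): throw ball6 h=7 -> lands@12:L; in-air after throw: [b2@7:R b1@8:L b3@9:R b5@10:L b4@11:R b6@12:L]
Beat 6 (L): throw ball7 h=8 -> lands@14:L; in-air after throw: [b2@7:R b1@8:L b3@9:R b5@10:L b4@11:R b6@12:L b7@14:L]
Beat 7 (R): throw ball2 h=6 -> lands@13:R; in-air after throw: [b1@8:L b3@9:R b5@10:L b4@11:R b6@12:L b2@13:R b7@14:L]
Beat 8 (L): throw ball1 h=7 -> lands@15:R; in-air after throw: [b3@9:R b5@10:L b4@11:R b6@12:L b2@13:R b7@14:L b1@15:R]
Beat 9 (R): throw ball3 h=8 -> lands@17:R; in-air after throw: [b5@10:L b4@11:R b6@12:L b2@13:R b7@14:L b1@15:R b3@17:R]
Beat 10 (L): throw ball5 h=6 -> lands@16:L; in-air after throw: [b4@11:R b6@12:L b2@13:R b7@14:L b1@15:R b5@16:L b3@17:R]
Beat 11 (R): throw ball4 h=7 -> lands@18:L; in-air after throw: [b6@12:L b2@13:R b7@14:L b1@15:R b5@16:L b3@17:R b4@18:L]
Beat 12 (L): throw ball6 h=8 -> lands@20:L; in-air after throw: [b2@13:R b7@14:L b1@15:R b5@16:L b3@17:R b4@18:L b6@20:L]
Beat 13 (R): throw ball2 h=6 -> lands@19:R; in-air after throw: [b7@14:L b1@15:R b5@16:L b3@17:R b4@18:L b2@19:R b6@20:L]
Beat 14 (L): throw ball7 h=7 -> lands@21:R; in-air after throw: [b1@15:R b5@16:L b3@17:R b4@18:L b2@19:R b6@20:L b7@21:R]

Answer: ball1:lands@15:R ball5:lands@16:L ball3:lands@17:R ball4:lands@18:L ball2:lands@19:R ball6:lands@20:L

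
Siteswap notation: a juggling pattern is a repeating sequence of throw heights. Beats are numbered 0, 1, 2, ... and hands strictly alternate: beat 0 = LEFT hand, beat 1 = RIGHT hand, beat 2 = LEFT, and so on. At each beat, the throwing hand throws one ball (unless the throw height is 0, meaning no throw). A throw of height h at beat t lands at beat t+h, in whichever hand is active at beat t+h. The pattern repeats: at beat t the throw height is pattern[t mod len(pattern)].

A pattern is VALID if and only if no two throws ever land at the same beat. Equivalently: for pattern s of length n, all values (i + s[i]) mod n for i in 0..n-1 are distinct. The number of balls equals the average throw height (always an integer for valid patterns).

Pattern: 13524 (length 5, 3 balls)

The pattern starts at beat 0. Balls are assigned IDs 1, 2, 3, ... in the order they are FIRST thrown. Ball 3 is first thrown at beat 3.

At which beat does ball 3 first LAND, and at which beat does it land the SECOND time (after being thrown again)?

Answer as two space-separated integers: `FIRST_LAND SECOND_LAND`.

Beat 0 (L): throw ball1 h=1 -> lands@1:R; in-air after throw: [b1@1:R]
Beat 1 (R): throw ball1 h=3 -> lands@4:L; in-air after throw: [b1@4:L]
Beat 2 (L): throw ball2 h=5 -> lands@7:R; in-air after throw: [b1@4:L b2@7:R]
Beat 3 (R): throw ball3 h=2 -> lands@5:R; in-air after throw: [b1@4:L b3@5:R b2@7:R]
Beat 4 (L): throw ball1 h=4 -> lands@8:L; in-air after throw: [b3@5:R b2@7:R b1@8:L]
Beat 5 (R): throw ball3 h=1 -> lands@6:L; in-air after throw: [b3@6:L b2@7:R b1@8:L]
Beat 6 (L): throw ball3 h=3 -> lands@9:R; in-air after throw: [b2@7:R b1@8:L b3@9:R]
Ball 3: thrown@3 h=2 -> first land @5; rethrown@5 h=1 -> second land @6

Answer: 5 6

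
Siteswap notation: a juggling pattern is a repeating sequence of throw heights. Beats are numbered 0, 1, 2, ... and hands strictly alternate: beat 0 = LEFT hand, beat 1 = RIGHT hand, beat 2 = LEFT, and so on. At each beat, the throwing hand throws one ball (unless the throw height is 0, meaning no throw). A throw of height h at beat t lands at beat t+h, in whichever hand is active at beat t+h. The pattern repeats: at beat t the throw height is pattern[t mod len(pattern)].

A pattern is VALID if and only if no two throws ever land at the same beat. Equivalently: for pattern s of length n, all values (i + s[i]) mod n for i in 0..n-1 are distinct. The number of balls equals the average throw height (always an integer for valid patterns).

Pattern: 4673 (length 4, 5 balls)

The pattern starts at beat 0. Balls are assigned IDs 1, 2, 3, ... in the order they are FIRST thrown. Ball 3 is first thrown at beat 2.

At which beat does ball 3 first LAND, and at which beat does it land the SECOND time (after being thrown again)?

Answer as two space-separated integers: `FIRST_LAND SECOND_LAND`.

Answer: 9 15

Derivation:
Beat 0 (L): throw ball1 h=4 -> lands@4:L; in-air after throw: [b1@4:L]
Beat 1 (R): throw ball2 h=6 -> lands@7:R; in-air after throw: [b1@4:L b2@7:R]
Beat 2 (L): throw ball3 h=7 -> lands@9:R; in-air after throw: [b1@4:L b2@7:R b3@9:R]
Beat 3 (R): throw ball4 h=3 -> lands@6:L; in-air after throw: [b1@4:L b4@6:L b2@7:R b3@9:R]
Beat 4 (L): throw ball1 h=4 -> lands@8:L; in-air after throw: [b4@6:L b2@7:R b1@8:L b3@9:R]
Beat 5 (R): throw ball5 h=6 -> lands@11:R; in-air after throw: [b4@6:L b2@7:R b1@8:L b3@9:R b5@11:R]
Beat 6 (L): throw ball4 h=7 -> lands@13:R; in-air after throw: [b2@7:R b1@8:L b3@9:R b5@11:R b4@13:R]
Beat 7 (R): throw ball2 h=3 -> lands@10:L; in-air after throw: [b1@8:L b3@9:R b2@10:L b5@11:R b4@13:R]
Beat 8 (L): throw ball1 h=4 -> lands@12:L; in-air after throw: [b3@9:R b2@10:L b5@11:R b1@12:L b4@13:R]
Beat 9 (R): throw ball3 h=6 -> lands@15:R; in-air after throw: [b2@10:L b5@11:R b1@12:L b4@13:R b3@15:R]
Beat 10 (L): throw ball2 h=7 -> lands@17:R; in-air after throw: [b5@11:R b1@12:L b4@13:R b3@15:R b2@17:R]
Beat 11 (R): throw ball5 h=3 -> lands@14:L; in-air after throw: [b1@12:L b4@13:R b5@14:L b3@15:R b2@17:R]
Beat 12 (L): throw ball1 h=4 -> lands@16:L; in-air after throw: [b4@13:R b5@14:L b3@15:R b1@16:L b2@17:R]
Beat 13 (R): throw ball4 h=6 -> lands@19:R; in-air after throw: [b5@14:L b3@15:R b1@16:L b2@17:R b4@19:R]
Beat 14 (L): throw ball5 h=7 -> lands@21:R; in-air after throw: [b3@15:R b1@16:L b2@17:R b4@19:R b5@21:R]
Beat 15 (R): throw ball3 h=3 -> lands@18:L; in-air after throw: [b1@16:L b2@17:R b3@18:L b4@19:R b5@21:R]
Ball 3: thrown@2 h=7 -> first land @9; rethrown@9 h=6 -> second land @15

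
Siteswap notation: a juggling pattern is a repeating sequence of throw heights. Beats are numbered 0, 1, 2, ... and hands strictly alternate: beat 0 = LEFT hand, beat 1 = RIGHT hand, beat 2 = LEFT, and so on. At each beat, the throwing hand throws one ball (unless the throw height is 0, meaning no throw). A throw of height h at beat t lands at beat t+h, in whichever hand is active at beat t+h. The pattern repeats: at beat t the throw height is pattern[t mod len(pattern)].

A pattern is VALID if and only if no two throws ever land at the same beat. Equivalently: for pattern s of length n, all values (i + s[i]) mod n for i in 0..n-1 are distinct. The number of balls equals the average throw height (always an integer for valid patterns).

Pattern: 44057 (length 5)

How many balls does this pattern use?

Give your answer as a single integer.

Pattern = [4, 4, 0, 5, 7], length n = 5
  position 0: throw height = 4, running sum = 4
  position 1: throw height = 4, running sum = 8
  position 2: throw height = 0, running sum = 8
  position 3: throw height = 5, running sum = 13
  position 4: throw height = 7, running sum = 20
Total sum = 20; balls = sum / n = 20 / 5 = 4

Answer: 4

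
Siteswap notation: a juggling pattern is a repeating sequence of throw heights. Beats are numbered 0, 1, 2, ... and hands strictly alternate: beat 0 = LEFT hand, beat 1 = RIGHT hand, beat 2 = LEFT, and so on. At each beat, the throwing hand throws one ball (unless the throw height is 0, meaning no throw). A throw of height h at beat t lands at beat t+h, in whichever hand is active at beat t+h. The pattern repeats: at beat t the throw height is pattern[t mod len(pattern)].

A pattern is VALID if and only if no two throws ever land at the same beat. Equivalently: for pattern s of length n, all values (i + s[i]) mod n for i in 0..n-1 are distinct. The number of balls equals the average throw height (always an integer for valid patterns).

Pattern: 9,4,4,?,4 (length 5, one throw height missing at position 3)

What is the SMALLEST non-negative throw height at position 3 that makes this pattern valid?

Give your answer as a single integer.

Answer: 4

Derivation:
i=0: (0 + 9) mod 5 = 4
i=1: (1 + 4) mod 5 = 0
i=2: (2 + 4) mod 5 = 1
i=3: s[i]=? (unknown)
i=4: (4 + 4) mod 5 = 3
Known residues: [0, 1, 3, 4]; need a permutation of 0..4, so missing residue r = 2
Need (3 + s) mod 5 = 2; smallest s = (2 - 3) mod 5 = 4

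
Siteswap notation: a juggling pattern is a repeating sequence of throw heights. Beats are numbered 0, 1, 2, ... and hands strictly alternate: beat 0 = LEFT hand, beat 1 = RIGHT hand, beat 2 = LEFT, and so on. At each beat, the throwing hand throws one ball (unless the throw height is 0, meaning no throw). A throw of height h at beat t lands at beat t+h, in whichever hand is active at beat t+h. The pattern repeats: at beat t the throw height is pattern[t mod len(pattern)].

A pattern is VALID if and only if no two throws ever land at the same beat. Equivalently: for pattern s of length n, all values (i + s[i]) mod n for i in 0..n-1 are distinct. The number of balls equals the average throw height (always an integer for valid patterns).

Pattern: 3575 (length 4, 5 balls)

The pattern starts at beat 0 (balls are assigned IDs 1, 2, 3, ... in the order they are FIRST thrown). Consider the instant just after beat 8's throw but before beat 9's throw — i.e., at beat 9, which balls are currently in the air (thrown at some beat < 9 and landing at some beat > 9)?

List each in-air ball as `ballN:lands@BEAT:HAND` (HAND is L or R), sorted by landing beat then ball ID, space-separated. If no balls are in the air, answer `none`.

Beat 0 (L): throw ball1 h=3 -> lands@3:R; in-air after throw: [b1@3:R]
Beat 1 (R): throw ball2 h=5 -> lands@6:L; in-air after throw: [b1@3:R b2@6:L]
Beat 2 (L): throw ball3 h=7 -> lands@9:R; in-air after throw: [b1@3:R b2@6:L b3@9:R]
Beat 3 (R): throw ball1 h=5 -> lands@8:L; in-air after throw: [b2@6:L b1@8:L b3@9:R]
Beat 4 (L): throw ball4 h=3 -> lands@7:R; in-air after throw: [b2@6:L b4@7:R b1@8:L b3@9:R]
Beat 5 (R): throw ball5 h=5 -> lands@10:L; in-air after throw: [b2@6:L b4@7:R b1@8:L b3@9:R b5@10:L]
Beat 6 (L): throw ball2 h=7 -> lands@13:R; in-air after throw: [b4@7:R b1@8:L b3@9:R b5@10:L b2@13:R]
Beat 7 (R): throw ball4 h=5 -> lands@12:L; in-air after throw: [b1@8:L b3@9:R b5@10:L b4@12:L b2@13:R]
Beat 8 (L): throw ball1 h=3 -> lands@11:R; in-air after throw: [b3@9:R b5@10:L b1@11:R b4@12:L b2@13:R]
Beat 9 (R): throw ball3 h=5 -> lands@14:L; in-air after throw: [b5@10:L b1@11:R b4@12:L b2@13:R b3@14:L]

Answer: ball5:lands@10:L ball1:lands@11:R ball4:lands@12:L ball2:lands@13:R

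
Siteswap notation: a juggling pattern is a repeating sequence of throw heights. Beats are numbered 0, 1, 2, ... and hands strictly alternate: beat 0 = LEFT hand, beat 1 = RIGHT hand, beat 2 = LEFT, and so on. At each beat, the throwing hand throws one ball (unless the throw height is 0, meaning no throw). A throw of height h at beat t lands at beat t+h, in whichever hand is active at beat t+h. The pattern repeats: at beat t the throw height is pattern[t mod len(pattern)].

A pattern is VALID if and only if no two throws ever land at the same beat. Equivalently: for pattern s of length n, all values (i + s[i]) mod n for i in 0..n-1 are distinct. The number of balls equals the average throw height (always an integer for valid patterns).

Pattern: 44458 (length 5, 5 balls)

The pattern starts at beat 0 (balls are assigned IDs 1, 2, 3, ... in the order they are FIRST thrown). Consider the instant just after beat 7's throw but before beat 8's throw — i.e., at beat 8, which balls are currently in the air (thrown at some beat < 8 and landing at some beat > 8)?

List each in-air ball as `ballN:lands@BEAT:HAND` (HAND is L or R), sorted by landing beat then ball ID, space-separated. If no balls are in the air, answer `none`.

Answer: ball2:lands@9:R ball3:lands@10:L ball5:lands@11:R ball1:lands@12:L

Derivation:
Beat 0 (L): throw ball1 h=4 -> lands@4:L; in-air after throw: [b1@4:L]
Beat 1 (R): throw ball2 h=4 -> lands@5:R; in-air after throw: [b1@4:L b2@5:R]
Beat 2 (L): throw ball3 h=4 -> lands@6:L; in-air after throw: [b1@4:L b2@5:R b3@6:L]
Beat 3 (R): throw ball4 h=5 -> lands@8:L; in-air after throw: [b1@4:L b2@5:R b3@6:L b4@8:L]
Beat 4 (L): throw ball1 h=8 -> lands@12:L; in-air after throw: [b2@5:R b3@6:L b4@8:L b1@12:L]
Beat 5 (R): throw ball2 h=4 -> lands@9:R; in-air after throw: [b3@6:L b4@8:L b2@9:R b1@12:L]
Beat 6 (L): throw ball3 h=4 -> lands@10:L; in-air after throw: [b4@8:L b2@9:R b3@10:L b1@12:L]
Beat 7 (R): throw ball5 h=4 -> lands@11:R; in-air after throw: [b4@8:L b2@9:R b3@10:L b5@11:R b1@12:L]
Beat 8 (L): throw ball4 h=5 -> lands@13:R; in-air after throw: [b2@9:R b3@10:L b5@11:R b1@12:L b4@13:R]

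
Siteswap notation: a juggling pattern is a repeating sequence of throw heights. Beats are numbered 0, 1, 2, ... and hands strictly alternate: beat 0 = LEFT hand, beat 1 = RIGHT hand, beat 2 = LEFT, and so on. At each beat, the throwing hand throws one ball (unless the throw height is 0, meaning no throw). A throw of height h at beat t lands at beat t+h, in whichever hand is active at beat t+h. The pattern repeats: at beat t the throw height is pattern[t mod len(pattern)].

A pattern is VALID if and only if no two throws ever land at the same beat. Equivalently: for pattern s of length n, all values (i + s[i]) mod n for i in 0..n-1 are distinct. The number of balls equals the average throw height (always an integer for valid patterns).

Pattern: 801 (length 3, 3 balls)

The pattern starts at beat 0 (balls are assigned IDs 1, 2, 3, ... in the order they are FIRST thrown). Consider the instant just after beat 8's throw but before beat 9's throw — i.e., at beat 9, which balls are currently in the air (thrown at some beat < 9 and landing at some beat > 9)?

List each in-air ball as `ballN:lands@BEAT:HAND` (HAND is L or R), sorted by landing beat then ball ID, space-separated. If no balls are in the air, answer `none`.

Beat 0 (L): throw ball1 h=8 -> lands@8:L; in-air after throw: [b1@8:L]
Beat 2 (L): throw ball2 h=1 -> lands@3:R; in-air after throw: [b2@3:R b1@8:L]
Beat 3 (R): throw ball2 h=8 -> lands@11:R; in-air after throw: [b1@8:L b2@11:R]
Beat 5 (R): throw ball3 h=1 -> lands@6:L; in-air after throw: [b3@6:L b1@8:L b2@11:R]
Beat 6 (L): throw ball3 h=8 -> lands@14:L; in-air after throw: [b1@8:L b2@11:R b3@14:L]
Beat 8 (L): throw ball1 h=1 -> lands@9:R; in-air after throw: [b1@9:R b2@11:R b3@14:L]
Beat 9 (R): throw ball1 h=8 -> lands@17:R; in-air after throw: [b2@11:R b3@14:L b1@17:R]

Answer: ball2:lands@11:R ball3:lands@14:L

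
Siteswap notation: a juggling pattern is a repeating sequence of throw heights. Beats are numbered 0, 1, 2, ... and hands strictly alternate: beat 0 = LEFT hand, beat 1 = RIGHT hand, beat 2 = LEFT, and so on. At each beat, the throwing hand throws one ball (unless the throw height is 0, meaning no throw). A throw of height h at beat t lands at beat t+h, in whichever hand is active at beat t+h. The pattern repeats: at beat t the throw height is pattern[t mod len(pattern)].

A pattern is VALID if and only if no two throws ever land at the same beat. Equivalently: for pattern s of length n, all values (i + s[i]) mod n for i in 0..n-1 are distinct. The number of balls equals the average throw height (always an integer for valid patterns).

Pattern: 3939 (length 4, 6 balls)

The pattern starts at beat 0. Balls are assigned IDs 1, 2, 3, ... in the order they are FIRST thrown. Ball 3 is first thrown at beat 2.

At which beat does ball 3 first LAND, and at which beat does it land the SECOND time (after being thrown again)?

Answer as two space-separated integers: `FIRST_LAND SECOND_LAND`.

Answer: 5 14

Derivation:
Beat 0 (L): throw ball1 h=3 -> lands@3:R; in-air after throw: [b1@3:R]
Beat 1 (R): throw ball2 h=9 -> lands@10:L; in-air after throw: [b1@3:R b2@10:L]
Beat 2 (L): throw ball3 h=3 -> lands@5:R; in-air after throw: [b1@3:R b3@5:R b2@10:L]
Beat 3 (R): throw ball1 h=9 -> lands@12:L; in-air after throw: [b3@5:R b2@10:L b1@12:L]
Beat 4 (L): throw ball4 h=3 -> lands@7:R; in-air after throw: [b3@5:R b4@7:R b2@10:L b1@12:L]
Beat 5 (R): throw ball3 h=9 -> lands@14:L; in-air after throw: [b4@7:R b2@10:L b1@12:L b3@14:L]
Beat 6 (L): throw ball5 h=3 -> lands@9:R; in-air after throw: [b4@7:R b5@9:R b2@10:L b1@12:L b3@14:L]
Beat 7 (R): throw ball4 h=9 -> lands@16:L; in-air after throw: [b5@9:R b2@10:L b1@12:L b3@14:L b4@16:L]
Beat 8 (L): throw ball6 h=3 -> lands@11:R; in-air after throw: [b5@9:R b2@10:L b6@11:R b1@12:L b3@14:L b4@16:L]
Beat 9 (R): throw ball5 h=9 -> lands@18:L; in-air after throw: [b2@10:L b6@11:R b1@12:L b3@14:L b4@16:L b5@18:L]
Beat 10 (L): throw ball2 h=3 -> lands@13:R; in-air after throw: [b6@11:R b1@12:L b2@13:R b3@14:L b4@16:L b5@18:L]
Beat 11 (R): throw ball6 h=9 -> lands@20:L; in-air after throw: [b1@12:L b2@13:R b3@14:L b4@16:L b5@18:L b6@20:L]
Beat 12 (L): throw ball1 h=3 -> lands@15:R; in-air after throw: [b2@13:R b3@14:L b1@15:R b4@16:L b5@18:L b6@20:L]
Beat 13 (R): throw ball2 h=9 -> lands@22:L; in-air after throw: [b3@14:L b1@15:R b4@16:L b5@18:L b6@20:L b2@22:L]
Beat 14 (L): throw ball3 h=3 -> lands@17:R; in-air after throw: [b1@15:R b4@16:L b3@17:R b5@18:L b6@20:L b2@22:L]
Ball 3: thrown@2 h=3 -> first land @5; rethrown@5 h=9 -> second land @14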